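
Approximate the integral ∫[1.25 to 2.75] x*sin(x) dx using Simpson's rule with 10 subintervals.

f(x) = x*sin(x)
a = 1.25, b = 2.75, n = 10
h = (b - a)/n = 0.150000

Simpson's rule: (h/3)[f(x₀) + 4f(x₁) + 2f(x₂) + ... + f(xₙ)]

x_0 = 1.2500, f(x_0) = 1.186231, coefficient = 1
x_1 = 1.4000, f(x_1) = 1.379630, coefficient = 4
x_2 = 1.5500, f(x_2) = 1.549665, coefficient = 2
x_3 = 1.7000, f(x_3) = 1.685830, coefficient = 4
x_4 = 1.8500, f(x_4) = 1.778359, coefficient = 2
x_5 = 2.0000, f(x_5) = 1.818595, coefficient = 4
x_6 = 2.1500, f(x_6) = 1.799332, coefficient = 2
x_7 = 2.3000, f(x_7) = 1.715122, coefficient = 4
x_8 = 2.4500, f(x_8) = 1.562524, coefficient = 2
x_9 = 2.6000, f(x_9) = 1.340304, coefficient = 4
x_10 = 2.7500, f(x_10) = 1.049568, coefficient = 1

I ≈ (0.150000/3) × 47.373479 = 2.368674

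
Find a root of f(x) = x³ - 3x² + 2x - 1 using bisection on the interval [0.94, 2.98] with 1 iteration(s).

f(x) = x³ - 3x² + 2x - 1
Initial interval: [0.94, 2.98]

Iteration 1:
  c_1 = (0.940000 + 2.980000)/2 = 1.960000
  f(c_1) = f(1.960000) = -1.075264
  f(a) × f(c) ≥ 0, new interval: [1.960000, 2.980000]

After 1 iteration(s), the approximation is c_1 = 1.960000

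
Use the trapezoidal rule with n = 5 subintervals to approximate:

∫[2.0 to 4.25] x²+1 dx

f(x) = x²+1
a = 2.0, b = 4.25, n = 5
h = (b - a)/n = 0.450000

Trapezoidal rule: (h/2)[f(x₀) + 2f(x₁) + 2f(x₂) + ... + f(xₙ)]

x_0 = 2.0000, f(x_0) = 5.000000, coefficient = 1
x_1 = 2.4500, f(x_1) = 7.002500, coefficient = 2
x_2 = 2.9000, f(x_2) = 9.410000, coefficient = 2
x_3 = 3.3500, f(x_3) = 12.222500, coefficient = 2
x_4 = 3.8000, f(x_4) = 15.440000, coefficient = 2
x_5 = 4.2500, f(x_5) = 19.062500, coefficient = 1

I ≈ (0.450000/2) × 112.212500 = 25.247813
Exact value: 25.171875
Error: 0.075938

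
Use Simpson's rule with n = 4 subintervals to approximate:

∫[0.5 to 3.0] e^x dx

f(x) = e^x
a = 0.5, b = 3.0, n = 4
h = (b - a)/n = 0.625000

Simpson's rule: (h/3)[f(x₀) + 4f(x₁) + 2f(x₂) + ... + f(xₙ)]

x_0 = 0.5000, f(x_0) = 1.648721, coefficient = 1
x_1 = 1.1250, f(x_1) = 3.080217, coefficient = 4
x_2 = 1.7500, f(x_2) = 5.754603, coefficient = 2
x_3 = 2.3750, f(x_3) = 10.751013, coefficient = 4
x_4 = 3.0000, f(x_4) = 20.085537, coefficient = 1

I ≈ (0.625000/3) × 88.568384 = 18.451747
Exact value: 18.436816
Error: 0.014931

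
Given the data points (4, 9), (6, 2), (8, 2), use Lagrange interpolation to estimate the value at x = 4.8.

Lagrange interpolation formula:
P(x) = Σ yᵢ × Lᵢ(x)
where Lᵢ(x) = Π_{j≠i} (x - xⱼ)/(xᵢ - xⱼ)

L_0(4.8) = (4.8 - 6)/(4 - 6) × (4.8 - 8)/(4 - 8) = 0.480000
L_1(4.8) = (4.8 - 4)/(6 - 4) × (4.8 - 8)/(6 - 8) = 0.640000
L_2(4.8) = (4.8 - 4)/(8 - 4) × (4.8 - 6)/(8 - 6) = -0.120000

P(4.8) = 9×L_0(4.8) + 2×L_1(4.8) + 2×L_2(4.8)
P(4.8) = 5.360000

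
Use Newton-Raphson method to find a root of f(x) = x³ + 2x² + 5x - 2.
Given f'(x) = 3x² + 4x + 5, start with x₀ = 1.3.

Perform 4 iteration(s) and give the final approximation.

f(x) = x³ + 2x² + 5x - 2
f'(x) = 3x² + 4x + 5
x₀ = 1.3

Newton-Raphson formula: x_{n+1} = x_n - f(x_n)/f'(x_n)

Iteration 1:
  f(1.300000) = 10.077000
  f'(1.300000) = 15.270000
  x_1 = 1.300000 - 10.077000/15.270000 = 0.640079
Iteration 2:
  f(0.640079) = 2.282035
  f'(0.640079) = 8.789416
  x_2 = 0.640079 - 2.282035/8.789416 = 0.380444
Iteration 3:
  f(0.380444) = 0.246761
  f'(0.380444) = 6.955990
  x_3 = 0.380444 - 0.246761/6.955990 = 0.344970
Iteration 4:
  f(0.344970) = 0.003909
  f'(0.344970) = 6.736890
  x_4 = 0.344970 - 0.003909/6.736890 = 0.344389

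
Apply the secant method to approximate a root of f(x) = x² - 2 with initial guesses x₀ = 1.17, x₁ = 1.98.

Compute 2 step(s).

f(x) = x² - 2
x₀ = 1.17, x₁ = 1.98

Secant formula: x_{n+1} = x_n - f(x_n)(x_n - x_{n-1})/(f(x_n) - f(x_{n-1}))

Iteration 1:
  f(1.170000) = -0.631100
  f(1.980000) = 1.920400
  x_2 = 1.980000 - 1.920400×(1.980000 - 1.170000)/(1.920400 - (-0.631100))
       = 1.370349
Iteration 2:
  f(1.980000) = 1.920400
  f(1.370349) = -0.122143
  x_3 = 1.370349 - (-0.122143)×(1.370349 - 1.980000)/(-0.122143 - 1.920400)
       = 1.406806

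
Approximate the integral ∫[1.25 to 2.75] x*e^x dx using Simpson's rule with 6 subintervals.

f(x) = x*e^x
a = 1.25, b = 2.75, n = 6
h = (b - a)/n = 0.250000

Simpson's rule: (h/3)[f(x₀) + 4f(x₁) + 2f(x₂) + ... + f(xₙ)]

x_0 = 1.2500, f(x_0) = 4.362929, coefficient = 1
x_1 = 1.5000, f(x_1) = 6.722534, coefficient = 4
x_2 = 1.7500, f(x_2) = 10.070555, coefficient = 2
x_3 = 2.0000, f(x_3) = 14.778112, coefficient = 4
x_4 = 2.2500, f(x_4) = 21.347406, coefficient = 2
x_5 = 2.5000, f(x_5) = 30.456235, coefficient = 4
x_6 = 2.7500, f(x_6) = 43.017238, coefficient = 1

I ≈ (0.250000/3) × 318.043610 = 26.503634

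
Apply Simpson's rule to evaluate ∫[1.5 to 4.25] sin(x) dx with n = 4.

f(x) = sin(x)
a = 1.5, b = 4.25, n = 4
h = (b - a)/n = 0.687500

Simpson's rule: (h/3)[f(x₀) + 4f(x₁) + 2f(x₂) + ... + f(xₙ)]

x_0 = 1.5000, f(x_0) = 0.997495, coefficient = 1
x_1 = 2.1875, f(x_1) = 0.815789, coefficient = 4
x_2 = 2.8750, f(x_2) = 0.263446, coefficient = 2
x_3 = 3.5625, f(x_3) = -0.408589, coefficient = 4
x_4 = 4.2500, f(x_4) = -0.894989, coefficient = 1

I ≈ (0.687500/3) × 2.258200 = 0.517504
Exact value: 0.516825
Error: 0.000679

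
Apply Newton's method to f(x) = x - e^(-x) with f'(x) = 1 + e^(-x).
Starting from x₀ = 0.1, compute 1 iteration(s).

f(x) = x - e^(-x)
f'(x) = 1 + e^(-x)
x₀ = 0.1

Newton-Raphson formula: x_{n+1} = x_n - f(x_n)/f'(x_n)

Iteration 1:
  f(0.100000) = -0.804837
  f'(0.100000) = 1.904837
  x_1 = 0.100000 - (-0.804837)/1.904837 = 0.522523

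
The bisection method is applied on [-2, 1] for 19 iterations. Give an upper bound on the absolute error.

Bisection error bound: |error| ≤ (b-a)/2^n
|error| ≤ (1 - (-2))/2^19 = 3/2^19
|error| ≤ 0.0000057220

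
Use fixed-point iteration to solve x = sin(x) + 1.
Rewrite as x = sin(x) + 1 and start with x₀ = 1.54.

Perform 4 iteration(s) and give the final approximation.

Equation: x = sin(x) + 1
Fixed-point form: x = sin(x) + 1
x₀ = 1.54

x_1 = g(1.540000) = 1.999526
x_2 = g(1.999526) = 1.909495
x_3 = g(1.909495) = 1.943188
x_4 = g(1.943188) = 1.931460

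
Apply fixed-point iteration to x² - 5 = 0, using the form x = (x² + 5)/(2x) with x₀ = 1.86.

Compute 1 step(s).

Equation: x² - 5 = 0
Fixed-point form: x = (x² + 5)/(2x)
x₀ = 1.86

x_1 = g(1.860000) = 2.274086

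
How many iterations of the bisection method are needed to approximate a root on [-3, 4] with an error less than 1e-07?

We need (b-a)/2^n ≤ 1e-07
(4 - (-3))/2^n ≤ 1e-07
7/2^n ≤ 1e-07
2^n ≥ 70000000
n ≥ log₂(70000000) = 26.06
n ≥ 27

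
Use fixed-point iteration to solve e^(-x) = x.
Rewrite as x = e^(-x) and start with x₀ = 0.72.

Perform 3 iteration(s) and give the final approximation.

Equation: e^(-x) = x
Fixed-point form: x = e^(-x)
x₀ = 0.72

x_1 = g(0.720000) = 0.486752
x_2 = g(0.486752) = 0.614619
x_3 = g(0.614619) = 0.540847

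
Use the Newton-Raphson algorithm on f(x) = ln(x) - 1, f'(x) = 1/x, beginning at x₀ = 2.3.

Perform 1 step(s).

f(x) = ln(x) - 1
f'(x) = 1/x
x₀ = 2.3

Newton-Raphson formula: x_{n+1} = x_n - f(x_n)/f'(x_n)

Iteration 1:
  f(2.300000) = -0.167091
  f'(2.300000) = 0.434783
  x_1 = 2.300000 - (-0.167091)/0.434783 = 2.684309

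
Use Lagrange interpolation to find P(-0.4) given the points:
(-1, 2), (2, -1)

Lagrange interpolation formula:
P(x) = Σ yᵢ × Lᵢ(x)
where Lᵢ(x) = Π_{j≠i} (x - xⱼ)/(xᵢ - xⱼ)

L_0(-0.4) = (-0.4 - 2)/(-1 - 2) = 0.800000
L_1(-0.4) = (-0.4 - (-1))/(2 - (-1)) = 0.200000

P(-0.4) = 2×L_0(-0.4) + (-1)×L_1(-0.4)
P(-0.4) = 1.400000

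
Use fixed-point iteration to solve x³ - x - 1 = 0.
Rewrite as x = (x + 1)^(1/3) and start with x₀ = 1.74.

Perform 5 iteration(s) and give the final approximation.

Equation: x³ - x - 1 = 0
Fixed-point form: x = (x + 1)^(1/3)
x₀ = 1.74

x_1 = g(1.740000) = 1.399319
x_2 = g(1.399319) = 1.338739
x_3 = g(1.338739) = 1.327376
x_4 = g(1.327376) = 1.325223
x_5 = g(1.325223) = 1.324814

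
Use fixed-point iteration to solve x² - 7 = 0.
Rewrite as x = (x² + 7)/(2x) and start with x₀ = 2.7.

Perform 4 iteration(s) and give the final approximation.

Equation: x² - 7 = 0
Fixed-point form: x = (x² + 7)/(2x)
x₀ = 2.7

x_1 = g(2.700000) = 2.646296
x_2 = g(2.646296) = 2.645751
x_3 = g(2.645751) = 2.645751
x_4 = g(2.645751) = 2.645751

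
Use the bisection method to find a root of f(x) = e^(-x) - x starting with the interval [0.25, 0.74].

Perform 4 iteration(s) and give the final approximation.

f(x) = e^(-x) - x
Initial interval: [0.25, 0.74]

Iteration 1:
  c_1 = (0.250000 + 0.740000)/2 = 0.495000
  f(c_1) = f(0.495000) = 0.114571
  f(a) × f(c) ≥ 0, new interval: [0.495000, 0.740000]
Iteration 2:
  c_2 = (0.495000 + 0.740000)/2 = 0.617500
  f(c_2) = f(0.617500) = -0.078209
  f(a) × f(c) < 0, new interval: [0.495000, 0.617500]
Iteration 3:
  c_3 = (0.495000 + 0.617500)/2 = 0.556250
  f(c_3) = f(0.556250) = 0.017105
  f(a) × f(c) ≥ 0, new interval: [0.556250, 0.617500]
Iteration 4:
  c_4 = (0.556250 + 0.617500)/2 = 0.586875
  f(c_4) = f(0.586875) = -0.030813
  f(a) × f(c) < 0, new interval: [0.556250, 0.586875]

After 4 iteration(s), the approximation is c_4 = 0.586875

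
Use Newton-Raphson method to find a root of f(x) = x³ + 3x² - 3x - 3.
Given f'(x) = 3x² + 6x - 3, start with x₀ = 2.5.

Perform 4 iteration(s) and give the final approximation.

f(x) = x³ + 3x² - 3x - 3
f'(x) = 3x² + 6x - 3
x₀ = 2.5

Newton-Raphson formula: x_{n+1} = x_n - f(x_n)/f'(x_n)

Iteration 1:
  f(2.500000) = 23.875000
  f'(2.500000) = 30.750000
  x_1 = 2.500000 - 23.875000/30.750000 = 1.723577
Iteration 2:
  f(1.723577) = 5.861687
  f'(1.723577) = 16.253619
  x_2 = 1.723577 - 5.861687/16.253619 = 1.362938
Iteration 3:
  f(1.362938) = 1.015784
  f'(1.362938) = 10.750433
  x_3 = 1.362938 - 1.015784/10.750433 = 1.268451
Iteration 4:
  f(1.268451) = 0.062445
  f'(1.268451) = 9.437606
  x_4 = 1.268451 - 0.062445/9.437606 = 1.261834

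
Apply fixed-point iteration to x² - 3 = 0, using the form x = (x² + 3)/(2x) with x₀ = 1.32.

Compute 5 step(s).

Equation: x² - 3 = 0
Fixed-point form: x = (x² + 3)/(2x)
x₀ = 1.32

x_1 = g(1.320000) = 1.796364
x_2 = g(1.796364) = 1.733202
x_3 = g(1.733202) = 1.732051
x_4 = g(1.732051) = 1.732051
x_5 = g(1.732051) = 1.732051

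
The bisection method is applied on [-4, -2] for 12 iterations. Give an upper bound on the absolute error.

Bisection error bound: |error| ≤ (b-a)/2^n
|error| ≤ (-2 - (-4))/2^12 = 2/2^12
|error| ≤ 0.0004882812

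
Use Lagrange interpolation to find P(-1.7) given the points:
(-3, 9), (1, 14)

Lagrange interpolation formula:
P(x) = Σ yᵢ × Lᵢ(x)
where Lᵢ(x) = Π_{j≠i} (x - xⱼ)/(xᵢ - xⱼ)

L_0(-1.7) = (-1.7 - 1)/(-3 - 1) = 0.675000
L_1(-1.7) = (-1.7 - (-3))/(1 - (-3)) = 0.325000

P(-1.7) = 9×L_0(-1.7) + 14×L_1(-1.7)
P(-1.7) = 10.625000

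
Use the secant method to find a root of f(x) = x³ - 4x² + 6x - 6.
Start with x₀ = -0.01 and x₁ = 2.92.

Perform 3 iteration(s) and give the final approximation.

f(x) = x³ - 4x² + 6x - 6
x₀ = -0.01, x₁ = 2.92

Secant formula: x_{n+1} = x_n - f(x_n)(x_n - x_{n-1})/(f(x_n) - f(x_{n-1}))

Iteration 1:
  f(-0.010000) = -6.060401
  f(2.920000) = 2.311488
  x_2 = 2.920000 - 2.311488×(2.920000 - (-0.010000))/(2.311488 - (-6.060401))
       = 2.111024
Iteration 2:
  f(2.920000) = 2.311488
  f(2.111024) = -1.751932
  x_3 = 2.111024 - (-1.751932)×(2.111024 - 2.920000)/(-1.751932 - 2.311488)
       = 2.459811
Iteration 3:
  f(2.111024) = -1.751932
  f(2.459811) = -0.560307
  x_4 = 2.459811 - (-0.560307)×(2.459811 - 2.111024)/(-0.560307 - (-1.751932))
       = 2.623813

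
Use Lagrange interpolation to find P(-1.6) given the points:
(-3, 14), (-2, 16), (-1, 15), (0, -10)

Lagrange interpolation formula:
P(x) = Σ yᵢ × Lᵢ(x)
where Lᵢ(x) = Π_{j≠i} (x - xⱼ)/(xᵢ - xⱼ)

L_0(-1.6) = (-1.6 - (-2))/(-3 - (-2)) × (-1.6 - (-1))/(-3 - (-1)) × (-1.6 - 0)/(-3 - 0) = -0.064000
L_1(-1.6) = (-1.6 - (-3))/(-2 - (-3)) × (-1.6 - (-1))/(-2 - (-1)) × (-1.6 - 0)/(-2 - 0) = 0.672000
L_2(-1.6) = (-1.6 - (-3))/(-1 - (-3)) × (-1.6 - (-2))/(-1 - (-2)) × (-1.6 - 0)/(-1 - 0) = 0.448000
L_3(-1.6) = (-1.6 - (-3))/(0 - (-3)) × (-1.6 - (-2))/(0 - (-2)) × (-1.6 - (-1))/(0 - (-1)) = -0.056000

P(-1.6) = 14×L_0(-1.6) + 16×L_1(-1.6) + 15×L_2(-1.6) + (-10)×L_3(-1.6)
P(-1.6) = 17.136000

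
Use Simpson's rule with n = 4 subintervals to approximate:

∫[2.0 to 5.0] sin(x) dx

f(x) = sin(x)
a = 2.0, b = 5.0, n = 4
h = (b - a)/n = 0.750000

Simpson's rule: (h/3)[f(x₀) + 4f(x₁) + 2f(x₂) + ... + f(xₙ)]

x_0 = 2.0000, f(x_0) = 0.909297, coefficient = 1
x_1 = 2.7500, f(x_1) = 0.381661, coefficient = 4
x_2 = 3.5000, f(x_2) = -0.350783, coefficient = 2
x_3 = 4.2500, f(x_3) = -0.894989, coefficient = 4
x_4 = 5.0000, f(x_4) = -0.958924, coefficient = 1

I ≈ (0.750000/3) × -2.804507 = -0.701127
Exact value: -0.699809
Error: 0.001318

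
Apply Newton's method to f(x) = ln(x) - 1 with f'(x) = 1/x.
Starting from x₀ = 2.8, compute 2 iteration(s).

f(x) = ln(x) - 1
f'(x) = 1/x
x₀ = 2.8

Newton-Raphson formula: x_{n+1} = x_n - f(x_n)/f'(x_n)

Iteration 1:
  f(2.800000) = 0.029619
  f'(2.800000) = 0.357143
  x_1 = 2.800000 - 0.029619/0.357143 = 2.717066
Iteration 2:
  f(2.717066) = -0.000448
  f'(2.717066) = 0.368044
  x_2 = 2.717066 - (-0.000448)/0.368044 = 2.718282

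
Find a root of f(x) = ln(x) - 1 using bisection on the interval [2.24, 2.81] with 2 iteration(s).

f(x) = ln(x) - 1
Initial interval: [2.24, 2.81]

Iteration 1:
  c_1 = (2.240000 + 2.810000)/2 = 2.525000
  f(c_1) = f(2.525000) = -0.073759
  f(a) × f(c) ≥ 0, new interval: [2.525000, 2.810000]
Iteration 2:
  c_2 = (2.525000 + 2.810000)/2 = 2.667500
  f(c_2) = f(2.667500) = -0.018858
  f(a) × f(c) ≥ 0, new interval: [2.667500, 2.810000]

After 2 iteration(s), the approximation is c_2 = 2.667500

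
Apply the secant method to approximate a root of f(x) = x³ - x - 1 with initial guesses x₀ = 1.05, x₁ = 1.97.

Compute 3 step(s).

f(x) = x³ - x - 1
x₀ = 1.05, x₁ = 1.97

Secant formula: x_{n+1} = x_n - f(x_n)(x_n - x_{n-1})/(f(x_n) - f(x_{n-1}))

Iteration 1:
  f(1.050000) = -0.892375
  f(1.970000) = 4.675373
  x_2 = 1.970000 - 4.675373×(1.970000 - 1.050000)/(4.675373 - (-0.892375))
       = 1.197454
Iteration 2:
  f(1.970000) = 4.675373
  f(1.197454) = -0.480430
  x_3 = 1.197454 - (-0.480430)×(1.197454 - 1.970000)/(-0.480430 - 4.675373)
       = 1.269441
Iteration 3:
  f(1.197454) = -0.480430
  f(1.269441) = -0.223760
  x_4 = 1.269441 - (-0.223760)×(1.269441 - 1.197454)/(-0.223760 - (-0.480430))
       = 1.332199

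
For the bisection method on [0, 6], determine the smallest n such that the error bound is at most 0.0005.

We need (b-a)/2^n ≤ 0.0005
(6 - 0)/2^n ≤ 0.0005
6/2^n ≤ 0.0005
2^n ≥ 12000
n ≥ log₂(12000) = 13.55
n ≥ 14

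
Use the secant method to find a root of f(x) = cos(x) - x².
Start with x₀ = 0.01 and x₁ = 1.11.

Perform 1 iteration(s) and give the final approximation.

f(x) = cos(x) - x²
x₀ = 0.01, x₁ = 1.11

Secant formula: x_{n+1} = x_n - f(x_n)(x_n - x_{n-1})/(f(x_n) - f(x_{n-1}))

Iteration 1:
  f(0.010000) = 0.999850
  f(1.110000) = -0.787438
  x_2 = 1.110000 - (-0.787438)×(1.110000 - 0.010000)/(-0.787438 - 0.999850)
       = 0.625365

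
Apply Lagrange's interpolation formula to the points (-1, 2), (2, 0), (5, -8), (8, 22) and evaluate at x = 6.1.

Lagrange interpolation formula:
P(x) = Σ yᵢ × Lᵢ(x)
where Lᵢ(x) = Π_{j≠i} (x - xⱼ)/(xᵢ - xⱼ)

L_0(6.1) = (6.1 - 2)/(-1 - 2) × (6.1 - 5)/(-1 - 5) × (6.1 - 8)/(-1 - 8) = 0.052895
L_1(6.1) = (6.1 - (-1))/(2 - (-1)) × (6.1 - 5)/(2 - 5) × (6.1 - 8)/(2 - 8) = -0.274796
L_2(6.1) = (6.1 - (-1))/(5 - (-1)) × (6.1 - 2)/(5 - 2) × (6.1 - 8)/(5 - 8) = 1.024241
L_3(6.1) = (6.1 - (-1))/(8 - (-1)) × (6.1 - 2)/(8 - 2) × (6.1 - 5)/(8 - 5) = 0.197660

P(6.1) = 2×L_0(6.1) + 0×L_1(6.1) + (-8)×L_2(6.1) + 22×L_3(6.1)
P(6.1) = -3.739605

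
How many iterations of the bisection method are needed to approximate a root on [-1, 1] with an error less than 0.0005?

We need (b-a)/2^n ≤ 0.0005
(1 - (-1))/2^n ≤ 0.0005
2/2^n ≤ 0.0005
2^n ≥ 4000
n ≥ log₂(4000) = 11.97
n ≥ 12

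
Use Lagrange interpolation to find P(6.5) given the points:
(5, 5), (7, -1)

Lagrange interpolation formula:
P(x) = Σ yᵢ × Lᵢ(x)
where Lᵢ(x) = Π_{j≠i} (x - xⱼ)/(xᵢ - xⱼ)

L_0(6.5) = (6.5 - 7)/(5 - 7) = 0.250000
L_1(6.5) = (6.5 - 5)/(7 - 5) = 0.750000

P(6.5) = 5×L_0(6.5) + (-1)×L_1(6.5)
P(6.5) = 0.500000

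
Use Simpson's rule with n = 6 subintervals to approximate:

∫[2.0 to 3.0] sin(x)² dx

f(x) = sin(x)²
a = 2.0, b = 3.0, n = 6
h = (b - a)/n = 0.166667

Simpson's rule: (h/3)[f(x₀) + 4f(x₁) + 2f(x₂) + ... + f(xₙ)]

x_0 = 2.0000, f(x_0) = 0.826822, coefficient = 1
x_1 = 2.1667, f(x_1) = 0.685022, coefficient = 4
x_2 = 2.3333, f(x_2) = 0.522853, coefficient = 2
x_3 = 2.5000, f(x_3) = 0.358169, coefficient = 4
x_4 = 2.6667, f(x_4) = 0.209098, coefficient = 2
x_5 = 2.8333, f(x_5) = 0.092052, coefficient = 4
x_6 = 3.0000, f(x_6) = 0.019915, coefficient = 1

I ≈ (0.166667/3) × 6.851609 = 0.380645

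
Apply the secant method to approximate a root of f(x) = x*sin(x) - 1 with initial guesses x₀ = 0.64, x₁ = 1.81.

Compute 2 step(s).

f(x) = x*sin(x) - 1
x₀ = 0.64, x₁ = 1.81

Secant formula: x_{n+1} = x_n - f(x_n)(x_n - x_{n-1})/(f(x_n) - f(x_{n-1}))

Iteration 1:
  f(0.640000) = -0.617795
  f(1.810000) = 0.758464
  x_2 = 1.810000 - 0.758464×(1.810000 - 0.640000)/(0.758464 - (-0.617795))
       = 1.165207
Iteration 2:
  f(1.810000) = 0.758464
  f(1.165207) = 0.070673
  x_3 = 1.165207 - 0.070673×(1.165207 - 1.810000)/(0.070673 - 0.758464)
       = 1.098952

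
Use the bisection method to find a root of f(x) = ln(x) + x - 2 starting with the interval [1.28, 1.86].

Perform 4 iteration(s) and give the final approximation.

f(x) = ln(x) + x - 2
Initial interval: [1.28, 1.86]

Iteration 1:
  c_1 = (1.280000 + 1.860000)/2 = 1.570000
  f(c_1) = f(1.570000) = 0.021076
  f(a) × f(c) < 0, new interval: [1.280000, 1.570000]
Iteration 2:
  c_2 = (1.280000 + 1.570000)/2 = 1.425000
  f(c_2) = f(1.425000) = -0.220828
  f(a) × f(c) ≥ 0, new interval: [1.425000, 1.570000]
Iteration 3:
  c_3 = (1.425000 + 1.570000)/2 = 1.497500
  f(c_3) = f(1.497500) = -0.098703
  f(a) × f(c) ≥ 0, new interval: [1.497500, 1.570000]
Iteration 4:
  c_4 = (1.497500 + 1.570000)/2 = 1.533750
  f(c_4) = f(1.533750) = -0.038534
  f(a) × f(c) ≥ 0, new interval: [1.533750, 1.570000]

After 4 iteration(s), the approximation is c_4 = 1.533750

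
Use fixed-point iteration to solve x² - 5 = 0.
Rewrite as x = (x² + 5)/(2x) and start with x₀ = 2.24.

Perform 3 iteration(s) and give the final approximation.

Equation: x² - 5 = 0
Fixed-point form: x = (x² + 5)/(2x)
x₀ = 2.24

x_1 = g(2.240000) = 2.236071
x_2 = g(2.236071) = 2.236068
x_3 = g(2.236068) = 2.236068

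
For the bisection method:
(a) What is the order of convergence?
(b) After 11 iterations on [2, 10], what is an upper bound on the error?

(a) Bisection has linear (order 1) convergence; the error is halved each step.

(b) Error bound = (b-a)/2^n = (10 - 2)/2^{11}
    = 8/2^{11}

(a) 1 (linear); (b) error ≤ 3.91e-03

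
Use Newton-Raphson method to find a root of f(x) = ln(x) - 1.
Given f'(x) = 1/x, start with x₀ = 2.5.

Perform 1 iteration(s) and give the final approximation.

f(x) = ln(x) - 1
f'(x) = 1/x
x₀ = 2.5

Newton-Raphson formula: x_{n+1} = x_n - f(x_n)/f'(x_n)

Iteration 1:
  f(2.500000) = -0.083709
  f'(2.500000) = 0.400000
  x_1 = 2.500000 - (-0.083709)/0.400000 = 2.709273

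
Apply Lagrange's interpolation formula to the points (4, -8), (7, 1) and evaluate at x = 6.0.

Lagrange interpolation formula:
P(x) = Σ yᵢ × Lᵢ(x)
where Lᵢ(x) = Π_{j≠i} (x - xⱼ)/(xᵢ - xⱼ)

L_0(6.0) = (6.0 - 7)/(4 - 7) = 0.333333
L_1(6.0) = (6.0 - 4)/(7 - 4) = 0.666667

P(6.0) = (-8)×L_0(6.0) + 1×L_1(6.0)
P(6.0) = -2.000000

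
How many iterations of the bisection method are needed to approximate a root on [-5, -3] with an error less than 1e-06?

We need (b-a)/2^n ≤ 1e-06
(-3 - (-5))/2^n ≤ 1e-06
2/2^n ≤ 1e-06
2^n ≥ 2000000
n ≥ log₂(2000000) = 20.93
n ≥ 21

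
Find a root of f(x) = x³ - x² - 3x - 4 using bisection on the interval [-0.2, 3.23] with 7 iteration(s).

f(x) = x³ - x² - 3x - 4
Initial interval: [-0.2, 3.23]

Iteration 1:
  c_1 = (-0.200000 + 3.230000)/2 = 1.515000
  f(c_1) = f(1.515000) = -7.362959
  f(a) × f(c) ≥ 0, new interval: [1.515000, 3.230000]
Iteration 2:
  c_2 = (1.515000 + 3.230000)/2 = 2.372500
  f(c_2) = f(2.372500) = -3.392032
  f(a) × f(c) ≥ 0, new interval: [2.372500, 3.230000]
Iteration 3:
  c_3 = (2.372500 + 3.230000)/2 = 2.801250
  f(c_3) = f(2.801250) = 1.730662
  f(a) × f(c) < 0, new interval: [2.372500, 2.801250]
Iteration 4:
  c_4 = (2.372500 + 2.801250)/2 = 2.586875
  f(c_4) = f(2.586875) = -1.141381
  f(a) × f(c) ≥ 0, new interval: [2.586875, 2.801250]
Iteration 5:
  c_5 = (2.586875 + 2.801250)/2 = 2.694063
  f(c_5) = f(2.694063) = 0.213272
  f(a) × f(c) < 0, new interval: [2.586875, 2.694063]
Iteration 6:
  c_6 = (2.586875 + 2.694063)/2 = 2.640469
  f(c_6) = f(2.640469) = -0.483935
  f(a) × f(c) ≥ 0, new interval: [2.640469, 2.694063]
Iteration 7:
  c_7 = (2.640469 + 2.694063)/2 = 2.667266
  f(c_7) = f(2.667266) = -0.140359
  f(a) × f(c) ≥ 0, new interval: [2.667266, 2.694063]

After 7 iteration(s), the approximation is c_7 = 2.667266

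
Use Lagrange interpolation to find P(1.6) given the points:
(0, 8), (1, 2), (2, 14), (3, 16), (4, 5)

Lagrange interpolation formula:
P(x) = Σ yᵢ × Lᵢ(x)
where Lᵢ(x) = Π_{j≠i} (x - xⱼ)/(xᵢ - xⱼ)

L_0(1.6) = (1.6 - 1)/(0 - 1) × (1.6 - 2)/(0 - 2) × (1.6 - 3)/(0 - 3) × (1.6 - 4)/(0 - 4) = -0.033600
L_1(1.6) = (1.6 - 0)/(1 - 0) × (1.6 - 2)/(1 - 2) × (1.6 - 3)/(1 - 3) × (1.6 - 4)/(1 - 4) = 0.358400
L_2(1.6) = (1.6 - 0)/(2 - 0) × (1.6 - 1)/(2 - 1) × (1.6 - 3)/(2 - 3) × (1.6 - 4)/(2 - 4) = 0.806400
L_3(1.6) = (1.6 - 0)/(3 - 0) × (1.6 - 1)/(3 - 1) × (1.6 - 2)/(3 - 2) × (1.6 - 4)/(3 - 4) = -0.153600
L_4(1.6) = (1.6 - 0)/(4 - 0) × (1.6 - 1)/(4 - 1) × (1.6 - 2)/(4 - 2) × (1.6 - 3)/(4 - 3) = 0.022400

P(1.6) = 8×L_0(1.6) + 2×L_1(1.6) + 14×L_2(1.6) + 16×L_3(1.6) + 5×L_4(1.6)
P(1.6) = 9.392000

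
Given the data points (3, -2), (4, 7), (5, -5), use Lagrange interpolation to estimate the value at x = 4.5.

Lagrange interpolation formula:
P(x) = Σ yᵢ × Lᵢ(x)
where Lᵢ(x) = Π_{j≠i} (x - xⱼ)/(xᵢ - xⱼ)

L_0(4.5) = (4.5 - 4)/(3 - 4) × (4.5 - 5)/(3 - 5) = -0.125000
L_1(4.5) = (4.5 - 3)/(4 - 3) × (4.5 - 5)/(4 - 5) = 0.750000
L_2(4.5) = (4.5 - 3)/(5 - 3) × (4.5 - 4)/(5 - 4) = 0.375000

P(4.5) = (-2)×L_0(4.5) + 7×L_1(4.5) + (-5)×L_2(4.5)
P(4.5) = 3.625000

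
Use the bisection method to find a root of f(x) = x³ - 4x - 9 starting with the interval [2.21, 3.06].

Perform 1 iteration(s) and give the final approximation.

f(x) = x³ - 4x - 9
Initial interval: [2.21, 3.06]

Iteration 1:
  c_1 = (2.210000 + 3.060000)/2 = 2.635000
  f(c_1) = f(2.635000) = -1.244602
  f(a) × f(c) ≥ 0, new interval: [2.635000, 3.060000]

After 1 iteration(s), the approximation is c_1 = 2.635000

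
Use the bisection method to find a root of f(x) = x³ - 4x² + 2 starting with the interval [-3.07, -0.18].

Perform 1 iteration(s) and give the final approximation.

f(x) = x³ - 4x² + 2
Initial interval: [-3.07, -0.18]

Iteration 1:
  c_1 = (-3.070000 + (-0.180000))/2 = -1.625000
  f(c_1) = f(-1.625000) = -12.853516
  f(a) × f(c) ≥ 0, new interval: [-1.625000, -0.180000]

After 1 iteration(s), the approximation is c_1 = -1.625000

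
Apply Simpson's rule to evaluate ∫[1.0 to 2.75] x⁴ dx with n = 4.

f(x) = x⁴
a = 1.0, b = 2.75, n = 4
h = (b - a)/n = 0.437500

Simpson's rule: (h/3)[f(x₀) + 4f(x₁) + 2f(x₂) + ... + f(xₙ)]

x_0 = 1.0000, f(x_0) = 1.000000, coefficient = 1
x_1 = 1.4375, f(x_1) = 4.270035, coefficient = 4
x_2 = 1.8750, f(x_2) = 12.359619, coefficient = 2
x_3 = 2.3125, f(x_3) = 28.597427, coefficient = 4
x_4 = 2.7500, f(x_4) = 57.191406, coefficient = 1

I ≈ (0.437500/3) × 214.380493 = 31.263822
Exact value: 31.255273
Error: 0.008548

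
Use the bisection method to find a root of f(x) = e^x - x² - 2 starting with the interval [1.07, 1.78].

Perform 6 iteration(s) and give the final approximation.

f(x) = e^x - x² - 2
Initial interval: [1.07, 1.78]

Iteration 1:
  c_1 = (1.070000 + 1.780000)/2 = 1.425000
  f(c_1) = f(1.425000) = 0.127233
  f(a) × f(c) < 0, new interval: [1.070000, 1.425000]
Iteration 2:
  c_2 = (1.070000 + 1.425000)/2 = 1.247500
  f(c_2) = f(1.247500) = -0.074628
  f(a) × f(c) ≥ 0, new interval: [1.247500, 1.425000]
Iteration 3:
  c_3 = (1.247500 + 1.425000)/2 = 1.336250
  f(c_3) = f(1.336250) = 0.019185
  f(a) × f(c) < 0, new interval: [1.247500, 1.336250]
Iteration 4:
  c_4 = (1.247500 + 1.336250)/2 = 1.291875
  f(c_4) = f(1.291875) = -0.029337
  f(a) × f(c) ≥ 0, new interval: [1.291875, 1.336250]
Iteration 5:
  c_5 = (1.291875 + 1.336250)/2 = 1.314063
  f(c_5) = f(1.314063) = -0.005500
  f(a) × f(c) ≥ 0, new interval: [1.314063, 1.336250]
Iteration 6:
  c_6 = (1.314063 + 1.336250)/2 = 1.325156
  f(c_6) = f(1.325156) = 0.006734
  f(a) × f(c) < 0, new interval: [1.314063, 1.325156]

After 6 iteration(s), the approximation is c_6 = 1.325156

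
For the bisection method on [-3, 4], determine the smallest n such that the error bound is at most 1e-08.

We need (b-a)/2^n ≤ 1e-08
(4 - (-3))/2^n ≤ 1e-08
7/2^n ≤ 1e-08
2^n ≥ 700000000
n ≥ log₂(700000000) = 29.38
n ≥ 30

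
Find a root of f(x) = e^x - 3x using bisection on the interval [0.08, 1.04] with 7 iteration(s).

f(x) = e^x - 3x
Initial interval: [0.08, 1.04]

Iteration 1:
  c_1 = (0.080000 + 1.040000)/2 = 0.560000
  f(c_1) = f(0.560000) = 0.070673
  f(a) × f(c) ≥ 0, new interval: [0.560000, 1.040000]
Iteration 2:
  c_2 = (0.560000 + 1.040000)/2 = 0.800000
  f(c_2) = f(0.800000) = -0.174459
  f(a) × f(c) < 0, new interval: [0.560000, 0.800000]
Iteration 3:
  c_3 = (0.560000 + 0.800000)/2 = 0.680000
  f(c_3) = f(0.680000) = -0.066122
  f(a) × f(c) < 0, new interval: [0.560000, 0.680000]
Iteration 4:
  c_4 = (0.560000 + 0.680000)/2 = 0.620000
  f(c_4) = f(0.620000) = -0.001072
  f(a) × f(c) < 0, new interval: [0.560000, 0.620000]
Iteration 5:
  c_5 = (0.560000 + 0.620000)/2 = 0.590000
  f(c_5) = f(0.590000) = 0.033988
  f(a) × f(c) ≥ 0, new interval: [0.590000, 0.620000]
Iteration 6:
  c_6 = (0.590000 + 0.620000)/2 = 0.605000
  f(c_6) = f(0.605000) = 0.016252
  f(a) × f(c) ≥ 0, new interval: [0.605000, 0.620000]
Iteration 7:
  c_7 = (0.605000 + 0.620000)/2 = 0.612500
  f(c_7) = f(0.612500) = 0.007538
  f(a) × f(c) ≥ 0, new interval: [0.612500, 0.620000]

After 7 iteration(s), the approximation is c_7 = 0.612500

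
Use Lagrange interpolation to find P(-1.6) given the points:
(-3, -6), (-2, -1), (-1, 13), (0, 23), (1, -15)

Lagrange interpolation formula:
P(x) = Σ yᵢ × Lᵢ(x)
where Lᵢ(x) = Π_{j≠i} (x - xⱼ)/(xᵢ - xⱼ)

L_0(-1.6) = (-1.6 - (-2))/(-3 - (-2)) × (-1.6 - (-1))/(-3 - (-1)) × (-1.6 - 0)/(-3 - 0) × (-1.6 - 1)/(-3 - 1) = -0.041600
L_1(-1.6) = (-1.6 - (-3))/(-2 - (-3)) × (-1.6 - (-1))/(-2 - (-1)) × (-1.6 - 0)/(-2 - 0) × (-1.6 - 1)/(-2 - 1) = 0.582400
L_2(-1.6) = (-1.6 - (-3))/(-1 - (-3)) × (-1.6 - (-2))/(-1 - (-2)) × (-1.6 - 0)/(-1 - 0) × (-1.6 - 1)/(-1 - 1) = 0.582400
L_3(-1.6) = (-1.6 - (-3))/(0 - (-3)) × (-1.6 - (-2))/(0 - (-2)) × (-1.6 - (-1))/(0 - (-1)) × (-1.6 - 1)/(0 - 1) = -0.145600
L_4(-1.6) = (-1.6 - (-3))/(1 - (-3)) × (-1.6 - (-2))/(1 - (-2)) × (-1.6 - (-1))/(1 - (-1)) × (-1.6 - 0)/(1 - 0) = 0.022400

P(-1.6) = (-6)×L_0(-1.6) + (-1)×L_1(-1.6) + 13×L_2(-1.6) + 23×L_3(-1.6) + (-15)×L_4(-1.6)
P(-1.6) = 3.553600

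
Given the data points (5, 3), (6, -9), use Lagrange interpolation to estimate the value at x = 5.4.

Lagrange interpolation formula:
P(x) = Σ yᵢ × Lᵢ(x)
where Lᵢ(x) = Π_{j≠i} (x - xⱼ)/(xᵢ - xⱼ)

L_0(5.4) = (5.4 - 6)/(5 - 6) = 0.600000
L_1(5.4) = (5.4 - 5)/(6 - 5) = 0.400000

P(5.4) = 3×L_0(5.4) + (-9)×L_1(5.4)
P(5.4) = -1.800000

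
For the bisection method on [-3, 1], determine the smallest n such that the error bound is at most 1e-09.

We need (b-a)/2^n ≤ 1e-09
(1 - (-3))/2^n ≤ 1e-09
4/2^n ≤ 1e-09
2^n ≥ 4000000000
n ≥ log₂(4000000000) = 31.90
n ≥ 32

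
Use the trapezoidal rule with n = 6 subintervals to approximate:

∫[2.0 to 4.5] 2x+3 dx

f(x) = 2x+3
a = 2.0, b = 4.5, n = 6
h = (b - a)/n = 0.416667

Trapezoidal rule: (h/2)[f(x₀) + 2f(x₁) + 2f(x₂) + ... + f(xₙ)]

x_0 = 2.0000, f(x_0) = 7.000000, coefficient = 1
x_1 = 2.4167, f(x_1) = 7.833333, coefficient = 2
x_2 = 2.8333, f(x_2) = 8.666667, coefficient = 2
x_3 = 3.2500, f(x_3) = 9.500000, coefficient = 2
x_4 = 3.6667, f(x_4) = 10.333333, coefficient = 2
x_5 = 4.0833, f(x_5) = 11.166667, coefficient = 2
x_6 = 4.5000, f(x_6) = 12.000000, coefficient = 1

I ≈ (0.416667/2) × 114.000000 = 23.750000
Exact value: 23.750000
Error: 0.000000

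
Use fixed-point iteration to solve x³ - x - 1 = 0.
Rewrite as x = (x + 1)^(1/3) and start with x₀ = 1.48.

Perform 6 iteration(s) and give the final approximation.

Equation: x³ - x - 1 = 0
Fixed-point form: x = (x + 1)^(1/3)
x₀ = 1.48

x_1 = g(1.480000) = 1.353580
x_2 = g(1.353580) = 1.330178
x_3 = g(1.330178) = 1.325754
x_4 = g(1.325754) = 1.324915
x_5 = g(1.324915) = 1.324755
x_6 = g(1.324755) = 1.324725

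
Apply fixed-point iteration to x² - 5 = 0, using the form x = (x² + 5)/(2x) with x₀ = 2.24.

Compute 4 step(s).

Equation: x² - 5 = 0
Fixed-point form: x = (x² + 5)/(2x)
x₀ = 2.24

x_1 = g(2.240000) = 2.236071
x_2 = g(2.236071) = 2.236068
x_3 = g(2.236068) = 2.236068
x_4 = g(2.236068) = 2.236068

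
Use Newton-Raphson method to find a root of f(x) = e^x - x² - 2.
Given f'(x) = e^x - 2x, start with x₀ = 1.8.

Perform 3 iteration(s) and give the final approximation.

f(x) = e^x - x² - 2
f'(x) = e^x - 2x
x₀ = 1.8

Newton-Raphson formula: x_{n+1} = x_n - f(x_n)/f'(x_n)

Iteration 1:
  f(1.800000) = 0.809647
  f'(1.800000) = 2.449647
  x_1 = 1.800000 - 0.809647/2.449647 = 1.469484
Iteration 2:
  f(1.469484) = 0.187608
  f'(1.469484) = 1.408024
  x_2 = 1.469484 - 0.187608/1.408024 = 1.336242
Iteration 3:
  f(1.336242) = 0.019175
  f'(1.336242) = 1.132234
  x_3 = 1.336242 - 0.019175/1.132234 = 1.319306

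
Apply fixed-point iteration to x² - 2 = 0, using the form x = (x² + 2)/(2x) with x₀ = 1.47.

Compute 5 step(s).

Equation: x² - 2 = 0
Fixed-point form: x = (x² + 2)/(2x)
x₀ = 1.47

x_1 = g(1.470000) = 1.415272
x_2 = g(1.415272) = 1.414214
x_3 = g(1.414214) = 1.414214
x_4 = g(1.414214) = 1.414214
x_5 = g(1.414214) = 1.414214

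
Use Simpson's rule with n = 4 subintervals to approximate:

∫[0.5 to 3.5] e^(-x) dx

f(x) = e^(-x)
a = 0.5, b = 3.5, n = 4
h = (b - a)/n = 0.750000

Simpson's rule: (h/3)[f(x₀) + 4f(x₁) + 2f(x₂) + ... + f(xₙ)]

x_0 = 0.5000, f(x_0) = 0.606531, coefficient = 1
x_1 = 1.2500, f(x_1) = 0.286505, coefficient = 4
x_2 = 2.0000, f(x_2) = 0.135335, coefficient = 2
x_3 = 2.7500, f(x_3) = 0.063928, coefficient = 4
x_4 = 3.5000, f(x_4) = 0.030197, coefficient = 1

I ≈ (0.750000/3) × 2.309129 = 0.577282
Exact value: 0.576333
Error: 0.000949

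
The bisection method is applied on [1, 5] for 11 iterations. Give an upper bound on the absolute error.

Bisection error bound: |error| ≤ (b-a)/2^n
|error| ≤ (5 - 1)/2^11 = 4/2^11
|error| ≤ 0.0019531250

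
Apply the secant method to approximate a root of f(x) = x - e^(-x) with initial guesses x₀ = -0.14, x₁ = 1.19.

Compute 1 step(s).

f(x) = x - e^(-x)
x₀ = -0.14, x₁ = 1.19

Secant formula: x_{n+1} = x_n - f(x_n)(x_n - x_{n-1})/(f(x_n) - f(x_{n-1}))

Iteration 1:
  f(-0.140000) = -1.290274
  f(1.190000) = 0.885779
  x_2 = 1.190000 - 0.885779×(1.190000 - (-0.140000))/(0.885779 - (-1.290274))
       = 0.648613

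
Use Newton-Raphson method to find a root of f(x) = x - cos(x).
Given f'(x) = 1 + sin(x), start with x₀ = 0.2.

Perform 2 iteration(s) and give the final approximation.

f(x) = x - cos(x)
f'(x) = 1 + sin(x)
x₀ = 0.2

Newton-Raphson formula: x_{n+1} = x_n - f(x_n)/f'(x_n)

Iteration 1:
  f(0.200000) = -0.780067
  f'(0.200000) = 1.198669
  x_1 = 0.200000 - (-0.780067)/1.198669 = 0.850777
Iteration 2:
  f(0.850777) = 0.191378
  f'(0.850777) = 1.751793
  x_2 = 0.850777 - 0.191378/1.751793 = 0.741530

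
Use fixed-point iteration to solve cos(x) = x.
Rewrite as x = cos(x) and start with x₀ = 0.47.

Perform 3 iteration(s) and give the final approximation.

Equation: cos(x) = x
Fixed-point form: x = cos(x)
x₀ = 0.47

x_1 = g(0.470000) = 0.891568
x_2 = g(0.891568) = 0.628193
x_3 = g(0.628193) = 0.809091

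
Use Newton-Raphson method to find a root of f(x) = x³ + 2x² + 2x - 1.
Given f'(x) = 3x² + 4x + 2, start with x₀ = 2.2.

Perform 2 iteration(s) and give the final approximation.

f(x) = x³ + 2x² + 2x - 1
f'(x) = 3x² + 4x + 2
x₀ = 2.2

Newton-Raphson formula: x_{n+1} = x_n - f(x_n)/f'(x_n)

Iteration 1:
  f(2.200000) = 23.728000
  f'(2.200000) = 25.320000
  x_1 = 2.200000 - 23.728000/25.320000 = 1.262875
Iteration 2:
  f(1.262875) = 6.729559
  f'(1.262875) = 11.836062
  x_2 = 1.262875 - 6.729559/11.836062 = 0.694311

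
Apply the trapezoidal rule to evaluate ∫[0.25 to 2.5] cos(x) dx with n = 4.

f(x) = cos(x)
a = 0.25, b = 2.5, n = 4
h = (b - a)/n = 0.562500

Trapezoidal rule: (h/2)[f(x₀) + 2f(x₁) + 2f(x₂) + ... + f(xₙ)]

x_0 = 0.2500, f(x_0) = 0.968912, coefficient = 1
x_1 = 0.8125, f(x_1) = 0.687686, coefficient = 2
x_2 = 1.3750, f(x_2) = 0.194548, coefficient = 2
x_3 = 1.9375, f(x_3) = -0.358540, coefficient = 2
x_4 = 2.5000, f(x_4) = -0.801144, coefficient = 1

I ≈ (0.562500/2) × 1.215155 = 0.341762
Exact value: 0.351068
Error: 0.009306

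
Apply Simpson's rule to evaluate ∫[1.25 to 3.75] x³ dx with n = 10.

f(x) = x³
a = 1.25, b = 3.75, n = 10
h = (b - a)/n = 0.250000

Simpson's rule: (h/3)[f(x₀) + 4f(x₁) + 2f(x₂) + ... + f(xₙ)]

x_0 = 1.2500, f(x_0) = 1.953125, coefficient = 1
x_1 = 1.5000, f(x_1) = 3.375000, coefficient = 4
x_2 = 1.7500, f(x_2) = 5.359375, coefficient = 2
x_3 = 2.0000, f(x_3) = 8.000000, coefficient = 4
x_4 = 2.2500, f(x_4) = 11.390625, coefficient = 2
x_5 = 2.5000, f(x_5) = 15.625000, coefficient = 4
x_6 = 2.7500, f(x_6) = 20.796875, coefficient = 2
x_7 = 3.0000, f(x_7) = 27.000000, coefficient = 4
x_8 = 3.2500, f(x_8) = 34.328125, coefficient = 2
x_9 = 3.5000, f(x_9) = 42.875000, coefficient = 4
x_10 = 3.7500, f(x_10) = 52.734375, coefficient = 1

I ≈ (0.250000/3) × 585.937500 = 48.828125
Exact value: 48.828125
Error: 0.000000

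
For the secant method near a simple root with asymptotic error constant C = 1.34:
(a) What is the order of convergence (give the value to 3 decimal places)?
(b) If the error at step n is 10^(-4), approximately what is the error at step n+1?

(a) Secant method has superlinear convergence with order φ = (1+√5)/2 ≈ 1.618.
    This means |e_{n+1}| ≈ C|e_n|^1.618.

(b) With |e_n| = 10^(-4) and C = 1.34:
    |e_{n+1}| ≈ 1.34 × (10^(-4))^1.618 = 1.34 × 10^(-6.47)

(a) ≈ 1.618 (golden ratio); (b) |e_{n+1}| ≈ 4.518e-07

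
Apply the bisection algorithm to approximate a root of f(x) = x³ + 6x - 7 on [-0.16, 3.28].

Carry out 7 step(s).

f(x) = x³ + 6x - 7
Initial interval: [-0.16, 3.28]

Iteration 1:
  c_1 = (-0.160000 + 3.280000)/2 = 1.560000
  f(c_1) = f(1.560000) = 6.156416
  f(a) × f(c) < 0, new interval: [-0.160000, 1.560000]
Iteration 2:
  c_2 = (-0.160000 + 1.560000)/2 = 0.700000
  f(c_2) = f(0.700000) = -2.457000
  f(a) × f(c) ≥ 0, new interval: [0.700000, 1.560000]
Iteration 3:
  c_3 = (0.700000 + 1.560000)/2 = 1.130000
  f(c_3) = f(1.130000) = 1.222897
  f(a) × f(c) < 0, new interval: [0.700000, 1.130000]
Iteration 4:
  c_4 = (0.700000 + 1.130000)/2 = 0.915000
  f(c_4) = f(0.915000) = -0.743939
  f(a) × f(c) ≥ 0, new interval: [0.915000, 1.130000]
Iteration 5:
  c_5 = (0.915000 + 1.130000)/2 = 1.022500
  f(c_5) = f(1.022500) = 0.204030
  f(a) × f(c) < 0, new interval: [0.915000, 1.022500]
Iteration 6:
  c_6 = (0.915000 + 1.022500)/2 = 0.968750
  f(c_6) = f(0.968750) = -0.278351
  f(a) × f(c) ≥ 0, new interval: [0.968750, 1.022500]
Iteration 7:
  c_7 = (0.968750 + 1.022500)/2 = 0.995625
  f(c_7) = f(0.995625) = -0.039318
  f(a) × f(c) ≥ 0, new interval: [0.995625, 1.022500]

After 7 iteration(s), the approximation is c_7 = 0.995625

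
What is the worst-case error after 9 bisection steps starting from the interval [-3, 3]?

Bisection error bound: |error| ≤ (b-a)/2^n
|error| ≤ (3 - (-3))/2^9 = 6/2^9
|error| ≤ 0.0117187500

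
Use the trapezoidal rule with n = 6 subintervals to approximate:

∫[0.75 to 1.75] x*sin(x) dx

f(x) = x*sin(x)
a = 0.75, b = 1.75, n = 6
h = (b - a)/n = 0.166667

Trapezoidal rule: (h/2)[f(x₀) + 2f(x₁) + 2f(x₂) + ... + f(xₙ)]

x_0 = 0.7500, f(x_0) = 0.511229, coefficient = 1
x_1 = 0.9167, f(x_1) = 0.727446, coefficient = 2
x_2 = 1.0833, f(x_2) = 0.957151, coefficient = 2
x_3 = 1.2500, f(x_3) = 1.186231, coefficient = 2
x_4 = 1.4167, f(x_4) = 1.399873, coefficient = 2
x_5 = 1.5833, f(x_5) = 1.583209, coefficient = 2
x_6 = 1.7500, f(x_6) = 1.721975, coefficient = 1

I ≈ (0.166667/2) × 13.941024 = 1.161752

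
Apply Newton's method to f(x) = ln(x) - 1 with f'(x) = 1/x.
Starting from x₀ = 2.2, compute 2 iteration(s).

f(x) = ln(x) - 1
f'(x) = 1/x
x₀ = 2.2

Newton-Raphson formula: x_{n+1} = x_n - f(x_n)/f'(x_n)

Iteration 1:
  f(2.200000) = -0.211543
  f'(2.200000) = 0.454545
  x_1 = 2.200000 - (-0.211543)/0.454545 = 2.665394
Iteration 2:
  f(2.665394) = -0.019648
  f'(2.665394) = 0.375179
  x_2 = 2.665394 - (-0.019648)/0.375179 = 2.717764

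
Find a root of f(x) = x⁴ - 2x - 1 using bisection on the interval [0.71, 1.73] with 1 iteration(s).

f(x) = x⁴ - 2x - 1
Initial interval: [0.71, 1.73]

Iteration 1:
  c_1 = (0.710000 + 1.730000)/2 = 1.220000
  f(c_1) = f(1.220000) = -1.224665
  f(a) × f(c) ≥ 0, new interval: [1.220000, 1.730000]

After 1 iteration(s), the approximation is c_1 = 1.220000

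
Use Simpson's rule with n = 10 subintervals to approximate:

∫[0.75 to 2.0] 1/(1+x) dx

f(x) = 1/(1+x)
a = 0.75, b = 2.0, n = 10
h = (b - a)/n = 0.125000

Simpson's rule: (h/3)[f(x₀) + 4f(x₁) + 2f(x₂) + ... + f(xₙ)]

x_0 = 0.7500, f(x_0) = 0.571429, coefficient = 1
x_1 = 0.8750, f(x_1) = 0.533333, coefficient = 4
x_2 = 1.0000, f(x_2) = 0.500000, coefficient = 2
x_3 = 1.1250, f(x_3) = 0.470588, coefficient = 4
x_4 = 1.2500, f(x_4) = 0.444444, coefficient = 2
x_5 = 1.3750, f(x_5) = 0.421053, coefficient = 4
x_6 = 1.5000, f(x_6) = 0.400000, coefficient = 2
x_7 = 1.6250, f(x_7) = 0.380952, coefficient = 4
x_8 = 1.7500, f(x_8) = 0.363636, coefficient = 2
x_9 = 1.8750, f(x_9) = 0.347826, coefficient = 4
x_10 = 2.0000, f(x_10) = 0.333333, coefficient = 1

I ≈ (0.125000/3) × 12.935934 = 0.538997
Exact value: 0.538997
Error: 0.000001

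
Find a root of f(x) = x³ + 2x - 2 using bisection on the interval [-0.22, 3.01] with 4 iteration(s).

f(x) = x³ + 2x - 2
Initial interval: [-0.22, 3.01]

Iteration 1:
  c_1 = (-0.220000 + 3.010000)/2 = 1.395000
  f(c_1) = f(1.395000) = 3.504705
  f(a) × f(c) < 0, new interval: [-0.220000, 1.395000]
Iteration 2:
  c_2 = (-0.220000 + 1.395000)/2 = 0.587500
  f(c_2) = f(0.587500) = -0.622221
  f(a) × f(c) ≥ 0, new interval: [0.587500, 1.395000]
Iteration 3:
  c_3 = (0.587500 + 1.395000)/2 = 0.991250
  f(c_3) = f(0.991250) = 0.956479
  f(a) × f(c) < 0, new interval: [0.587500, 0.991250]
Iteration 4:
  c_4 = (0.587500 + 0.991250)/2 = 0.789375
  f(c_4) = f(0.789375) = 0.070620
  f(a) × f(c) < 0, new interval: [0.587500, 0.789375]

After 4 iteration(s), the approximation is c_4 = 0.789375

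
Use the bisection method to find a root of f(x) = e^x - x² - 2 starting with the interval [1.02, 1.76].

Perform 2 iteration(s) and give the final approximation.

f(x) = e^x - x² - 2
Initial interval: [1.02, 1.76]

Iteration 1:
  c_1 = (1.020000 + 1.760000)/2 = 1.390000
  f(c_1) = f(1.390000) = 0.082750
  f(a) × f(c) < 0, new interval: [1.020000, 1.390000]
Iteration 2:
  c_2 = (1.020000 + 1.390000)/2 = 1.205000
  f(c_2) = f(1.205000) = -0.115266
  f(a) × f(c) ≥ 0, new interval: [1.205000, 1.390000]

After 2 iteration(s), the approximation is c_2 = 1.205000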